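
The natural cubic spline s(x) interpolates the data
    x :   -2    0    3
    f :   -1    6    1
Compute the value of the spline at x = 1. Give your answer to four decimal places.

6.0556

Put M_i = s'' at the i-th knot. Here h = (2, 3) and Δ = (7/2, -5/3), so the interior equations h_(i-1)·M_(i-1) + 2(h_(i-1)+h_i)·M_i + h_i·M_(i+1) = 6(Δ_i − Δ_(i-1)) read
  2·M_0 + 10·M_1 + 3·M_2 = 6(Δ_1 - Δ_0) = -31
Natural end conditions: M_0 = M_2 = 0.
Solving the tridiagonal system: M_0 = 0, M_1 = -31/10, M_2 = 0.
On [0, 3], s(x) = 6 + 43/30·x - 31/20·x² + 31/180·x³.
With x = 1: s(1) = 109/18.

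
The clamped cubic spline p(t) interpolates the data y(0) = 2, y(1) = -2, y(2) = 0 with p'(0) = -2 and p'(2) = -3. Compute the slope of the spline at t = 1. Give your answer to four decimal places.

-0.2500

Write σ_i for p''(x_i). With h_i = 1, 1 and divided differences Δ_i = -4, 2, the continuity of p' gives the tridiagonal system
  1·σ_0 + 4·σ_1 + 1·σ_2 = 6(Δ_1 - Δ_0) = 36
Clamped end conditions give two more equations: 2h_0·σ_0 + h_0·σ_1 = 6(Δ_0 - p'(0)) = -12 and h_1·σ_1 + 2h_1·σ_2 = 6(p'(2) - Δ_1) = -30.
Hence σ_0 = -31/2, σ_1 = 19, σ_2 = -49/2.
On [1, 2], p'(t) = b_1 + 2c_1·(t - 1) + 3d_1·(t - 1)² with b_1 = Δ_1 - h_1(2σ_1 + σ_2)/6 = -1/4, c_1 = σ_1/2 = 19/2, d_1 = (σ_2 - σ_1)/(6h_1) = -29/4. So p'(1) = -1/4.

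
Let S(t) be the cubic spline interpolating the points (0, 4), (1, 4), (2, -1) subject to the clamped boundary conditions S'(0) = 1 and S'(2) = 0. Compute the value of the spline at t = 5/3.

0

Write σ_i for S''(x_i). With h_i = 1, 1 and divided differences Δ_i = 0, -5, the continuity of S' gives the tridiagonal system
  1·σ_0 + 4·σ_1 + 1·σ_2 = 6(Δ_1 - Δ_0) = -30
Clamped end conditions give two more equations: 2h_0·σ_0 + h_0·σ_1 = 6(Δ_0 - S'(0)) = -6 and h_1·σ_1 + 2h_1·σ_2 = 6(S'(2) - Δ_1) = 30.
Hence σ_0 = 4, σ_1 = -14, σ_2 = 22.
On [1, 2], S(t) = 4 - 4·(t - 1) - 7·(t - 1)² + 6·(t - 1)³.
With (t - 1) = 2/3: S(5/3) = 0.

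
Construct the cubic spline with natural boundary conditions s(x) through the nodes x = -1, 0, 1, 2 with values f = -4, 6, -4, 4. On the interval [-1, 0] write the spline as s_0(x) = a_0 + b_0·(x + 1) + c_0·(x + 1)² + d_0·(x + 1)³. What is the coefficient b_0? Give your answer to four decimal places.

16.5333

Put M_i = s'' at the i-th knot. Here h = (1, 1, 1) and Δ = (10, -10, 8), so the interior equations h_(i-1)·M_(i-1) + 2(h_(i-1)+h_i)·M_i + h_i·M_(i+1) = 6(Δ_i − Δ_(i-1)) read
  1·M_0 + 4·M_1 + 1·M_2 = 6(Δ_1 - Δ_0) = -120
  1·M_1 + 4·M_2 + 1·M_3 = 6(Δ_2 - Δ_1) = 108
Natural end conditions: M_0 = M_3 = 0.
Forward elimination and back-substitution give M_0 = 0, M_1 = -196/5, M_2 = 184/5, M_3 = 0.
On [-1, 0], with s_0(x) = a_0 + b_0·(x + 1) + c_0·(x + 1)² + d_0·(x + 1)³: c_0 = M_0/2 = 0, d_0 = (M_1 - M_0)/(6h_0) = -98/15, b_0 = Δ_0 - h_0(2M_0 + M_1)/6 = 248/15.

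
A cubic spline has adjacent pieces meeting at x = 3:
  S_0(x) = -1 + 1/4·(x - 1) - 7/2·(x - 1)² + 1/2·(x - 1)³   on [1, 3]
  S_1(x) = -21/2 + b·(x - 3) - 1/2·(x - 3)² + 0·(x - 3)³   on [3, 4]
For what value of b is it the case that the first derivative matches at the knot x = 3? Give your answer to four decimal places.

-7.7500

S_0'(x) = 1/4 - 7·(x - 1) + 3/2·(x - 1)², so S_0'(3) = -31/4. On the right, S_1'(3) = b, so b = -31/4.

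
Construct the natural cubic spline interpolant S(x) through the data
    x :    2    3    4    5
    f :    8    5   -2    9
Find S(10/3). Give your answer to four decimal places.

2.0049

Let M_i = S''(x_i). Step sizes h_i = 1, 1, 1; slopes of the chords Δ_i = (y_(i+1) - y_i)/h_i = -3, -7, 11.
  1·M_0 + 4·M_1 + 1·M_2 = 6(Δ_1 - Δ_0) = -24
  1·M_1 + 4·M_2 + 1·M_3 = 6(Δ_2 - Δ_1) = 108
Natural end conditions: M_0 = M_3 = 0.
Solving: M_0 = 0, M_1 = -68/5, M_2 = 152/5, M_3 = 0.
On [3, 4], S(x) = 5 - 113/15·(x - 3) - 34/5·(x - 3)² + 22/3·(x - 3)³.
With (x - 3) = 1/3: S(10/3) = 812/405.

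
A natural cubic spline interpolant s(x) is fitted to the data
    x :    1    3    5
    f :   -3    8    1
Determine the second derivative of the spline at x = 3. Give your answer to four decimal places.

-6.7500

Put M_i = s'' at the i-th knot. Here h = (2, 2) and Δ = (11/2, -7/2), so the interior equations h_(i-1)·M_(i-1) + 2(h_(i-1)+h_i)·M_i + h_i·M_(i+1) = 6(Δ_i − Δ_(i-1)) read
  2·M_0 + 8·M_1 + 2·M_2 = 6(Δ_1 - Δ_0) = -54
Natural end conditions: M_0 = M_2 = 0.
Solving the tridiagonal system: M_0 = 0, M_1 = -27/4, M_2 = 0.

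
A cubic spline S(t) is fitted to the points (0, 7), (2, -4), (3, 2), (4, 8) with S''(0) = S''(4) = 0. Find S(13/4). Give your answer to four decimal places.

With σ_i denoting the second derivative at x_i, h_i = 2, 1, 1, and Δ_i = (y_(i+1) − y_i)/h_i = -11/2, 6, 6:
  2·σ_0 + 6·σ_1 + 1·σ_2 = 6(Δ_1 - Δ_0) = 69
  1·σ_1 + 4·σ_2 + 1·σ_3 = 6(Δ_2 - Δ_1) = 0
Natural end conditions: σ_0 = σ_3 = 0.
Solving: σ_0 = 0, σ_1 = 12, σ_2 = -3, σ_3 = 0.
On [3, 4], S(t) = 2 + 7·(t - 3) - 3/2·(t - 3)² + 1/2·(t - 3)³.
With (t - 3) = 1/4: S(13/4) = 469/128.

3.6641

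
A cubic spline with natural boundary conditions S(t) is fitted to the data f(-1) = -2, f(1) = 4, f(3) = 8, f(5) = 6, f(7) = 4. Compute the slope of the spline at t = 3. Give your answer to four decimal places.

0.3750

Put m_i = S'' at the i-th knot. Here h = (2, 2, 2, 2) and Δ = (3, 2, -1, -1), so the interior equations h_(i-1)·m_(i-1) + 2(h_(i-1)+h_i)·m_i + h_i·m_(i+1) = 6(Δ_i − Δ_(i-1)) read
  2·m_0 + 8·m_1 + 2·m_2 = 6(Δ_1 - Δ_0) = -6
  2·m_1 + 8·m_2 + 2·m_3 = 6(Δ_2 - Δ_1) = -18
  2·m_2 + 8·m_3 + 2·m_4 = 6(Δ_3 - Δ_2) = 0
Natural end conditions: m_0 = m_4 = 0.
Forward elimination and back-substitution give m_0 = 0, m_1 = -9/56, m_2 = -33/14, m_3 = 33/56, m_4 = 0.
On [3, 5], S'(t) = b_2 + 2c_2·(t - 3) + 3d_2·(t - 3)² with b_2 = Δ_2 - h_2(2m_2 + m_3)/6 = 3/8, c_2 = m_2/2 = -33/28, d_2 = (m_3 - m_2)/(6h_2) = 55/224. So S'(3) = 3/8.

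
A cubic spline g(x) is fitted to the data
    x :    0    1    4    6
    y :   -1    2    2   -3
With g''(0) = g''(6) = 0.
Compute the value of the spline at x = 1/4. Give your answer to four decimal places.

Write M_i for g''(x_i). With h_i = 1, 3, 2 and divided differences Δ_i = 3, 0, -5/2, the continuity of g' gives the tridiagonal system
  1·M_0 + 8·M_1 + 3·M_2 = 6(Δ_1 - Δ_0) = -18
  3·M_1 + 10·M_2 + 2·M_3 = 6(Δ_2 - Δ_1) = -15
Natural end conditions: M_0 = M_3 = 0.
Solving the tridiagonal system: M_0 = 0, M_1 = -135/71, M_2 = -66/71, M_3 = 0.
On [0, 1], g(x) = -1 + 471/142·x + 0·x² - 45/142·x³.
With x = 1/4: g(1/4) = -1597/9088.

-0.1757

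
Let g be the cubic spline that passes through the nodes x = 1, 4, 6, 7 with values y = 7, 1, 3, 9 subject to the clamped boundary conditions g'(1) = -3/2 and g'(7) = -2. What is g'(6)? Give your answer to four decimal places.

Let M_i = g''(x_i). Step sizes h_i = 3, 2, 1; slopes of the chords Δ_i = (y_(i+1) - y_i)/h_i = -2, 1, 6.
  3·M_0 + 10·M_1 + 2·M_2 = 6(Δ_1 - Δ_0) = 18
  2·M_1 + 6·M_2 + 1·M_3 = 6(Δ_2 - Δ_1) = 30
Clamped end conditions give two more equations: 2h_0·M_0 + h_0·M_1 = 6(Δ_0 - g'(1)) = -3 and h_2·M_2 + 2h_2·M_3 = 6(g'(7) - Δ_2) = -48.
Hence M_0 = -28/57, M_1 = -1/57, M_2 = 560/57, M_3 = -1648/57.
On [6, 7], g'(x) = b_2 + 2c_2·(x - 6) + 3d_2·(x - 6)² with b_2 = Δ_2 - h_2(2M_2 + M_3)/6 = 430/57, c_2 = M_2/2 = 280/57, d_2 = (M_3 - M_2)/(6h_2) = -368/57. So g'(6) = 430/57.

7.5439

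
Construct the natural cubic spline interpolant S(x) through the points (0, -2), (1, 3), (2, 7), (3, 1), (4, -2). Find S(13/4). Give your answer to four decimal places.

-0.2422

Put σ_i = S'' at the i-th knot. Here h = (1, 1, 1, 1) and Δ = (5, 4, -6, -3), so the interior equations h_(i-1)·σ_(i-1) + 2(h_(i-1)+h_i)·σ_i + h_i·σ_(i+1) = 6(Δ_i − Δ_(i-1)) read
  1·σ_0 + 4·σ_1 + 1·σ_2 = 6(Δ_1 - Δ_0) = -6
  1·σ_1 + 4·σ_2 + 1·σ_3 = 6(Δ_2 - Δ_1) = -60
  1·σ_2 + 4·σ_3 + 1·σ_4 = 6(Δ_3 - Δ_2) = 18
Natural end conditions: σ_0 = σ_4 = 0.
Solving: σ_0 = 0, σ_1 = 3, σ_2 = -18, σ_3 = 9, σ_4 = 0.
On [3, 4], S(x) = 1 - 6·(x - 3) + 9/2·(x - 3)² - 3/2·(x - 3)³.
With (x - 3) = 1/4: S(13/4) = -31/128.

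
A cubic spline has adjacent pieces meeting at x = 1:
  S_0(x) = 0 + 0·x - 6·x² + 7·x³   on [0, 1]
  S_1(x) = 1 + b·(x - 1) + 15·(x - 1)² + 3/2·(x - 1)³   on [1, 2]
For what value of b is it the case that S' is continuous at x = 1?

9

S_0'(x) = 0 - 12·x + 21·x², so S_0'(1) = 9. On the right, S_1'(1) = b, so b = 9.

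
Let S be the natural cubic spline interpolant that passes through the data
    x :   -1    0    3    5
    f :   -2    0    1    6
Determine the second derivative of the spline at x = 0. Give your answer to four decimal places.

-1.9577

Let M_i = S''(x_i). Step sizes h_i = 1, 3, 2; slopes of the chords Δ_i = (y_(i+1) - y_i)/h_i = 2, 1/3, 5/2.
  1·M_0 + 8·M_1 + 3·M_2 = 6(Δ_1 - Δ_0) = -10
  3·M_1 + 10·M_2 + 2·M_3 = 6(Δ_2 - Δ_1) = 13
Natural end conditions: M_0 = M_3 = 0.
Forward elimination and back-substitution give M_0 = 0, M_1 = -139/71, M_2 = 134/71, M_3 = 0.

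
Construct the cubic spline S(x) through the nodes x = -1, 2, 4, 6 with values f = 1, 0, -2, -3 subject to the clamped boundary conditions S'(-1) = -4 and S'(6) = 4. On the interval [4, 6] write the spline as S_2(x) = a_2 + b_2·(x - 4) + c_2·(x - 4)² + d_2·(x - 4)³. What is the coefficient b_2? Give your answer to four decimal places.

-2.2162

Let σ_i = S''(x_i). Step sizes h_i = 3, 2, 2; slopes of the chords Δ_i = (y_(i+1) - y_i)/h_i = -1/3, -1, -1/2.
  3·σ_0 + 10·σ_1 + 2·σ_2 = 6(Δ_1 - Δ_0) = -4
  2·σ_1 + 8·σ_2 + 2·σ_3 = 6(Δ_2 - Δ_1) = 3
Clamped end conditions give two more equations: 2h_0·σ_0 + h_0·σ_1 = 6(Δ_0 - S'(-1)) = 22 and h_2·σ_2 + 2h_2·σ_3 = 6(S'(6) - Δ_2) = 27.
Hence σ_0 = 491/111, σ_1 = -56/37, σ_2 = -79/74, σ_3 = 539/74.
On [4, 6], with S_2(x) = a_2 + b_2·(x - 4) + c_2·(x - 4)² + d_2·(x - 4)³: c_2 = σ_2/2 = -79/148, d_2 = (σ_3 - σ_2)/(6h_2) = 103/148, b_2 = Δ_2 - h_2(2σ_2 + σ_3)/6 = -82/37.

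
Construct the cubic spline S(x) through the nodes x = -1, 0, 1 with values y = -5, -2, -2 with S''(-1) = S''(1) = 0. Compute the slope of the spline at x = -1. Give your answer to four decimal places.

With σ_i denoting the second derivative at x_i, h_i = 1, 1, and Δ_i = (y_(i+1) − y_i)/h_i = 3, 0:
  1·σ_0 + 4·σ_1 + 1·σ_2 = 6(Δ_1 - Δ_0) = -18
Natural end conditions: σ_0 = σ_2 = 0.
Solving the tridiagonal system: σ_0 = 0, σ_1 = -9/2, σ_2 = 0.
On [-1, 0], S'(x) = b_0 + 2c_0·(x + 1) + 3d_0·(x + 1)² with b_0 = Δ_0 - h_0(2σ_0 + σ_1)/6 = 15/4, c_0 = σ_0/2 = 0, d_0 = (σ_1 - σ_0)/(6h_0) = -3/4. So S'(-1) = 15/4.

3.7500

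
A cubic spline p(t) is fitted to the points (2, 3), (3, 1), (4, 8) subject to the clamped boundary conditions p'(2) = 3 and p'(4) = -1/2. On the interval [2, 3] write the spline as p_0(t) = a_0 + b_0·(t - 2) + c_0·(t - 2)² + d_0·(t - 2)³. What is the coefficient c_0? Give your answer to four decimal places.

Put M_i = p'' at the i-th knot. Here h = (1, 1) and Δ = (-2, 7), so the interior equations h_(i-1)·M_(i-1) + 2(h_(i-1)+h_i)·M_i + h_i·M_(i+1) = 6(Δ_i − Δ_(i-1)) read
  1·M_0 + 4·M_1 + 1·M_2 = 6(Δ_1 - Δ_0) = 54
Clamped end conditions give two more equations: 2h_0·M_0 + h_0·M_1 = 6(Δ_0 - p'(2)) = -30 and h_1·M_1 + 2h_1·M_2 = 6(p'(4) - Δ_1) = -45.
Forward elimination and back-substitution give M_0 = -121/4, M_1 = 61/2, M_2 = -151/4.
On [2, 3], with p_0(t) = a_0 + b_0·(t - 2) + c_0·(t - 2)² + d_0·(t - 2)³: c_0 = M_0/2 = -121/8, d_0 = (M_1 - M_0)/(6h_0) = 81/8, b_0 = Δ_0 - h_0(2M_0 + M_1)/6 = 3.

-15.1250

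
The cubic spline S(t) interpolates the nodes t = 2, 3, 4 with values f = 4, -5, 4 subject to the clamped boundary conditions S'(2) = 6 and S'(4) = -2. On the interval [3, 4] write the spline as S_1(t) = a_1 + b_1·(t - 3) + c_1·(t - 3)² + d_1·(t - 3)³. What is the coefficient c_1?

31

Put m_i = S'' at the i-th knot. Here h = (1, 1) and Δ = (-9, 9), so the interior equations h_(i-1)·m_(i-1) + 2(h_(i-1)+h_i)·m_i + h_i·m_(i+1) = 6(Δ_i − Δ_(i-1)) read
  1·m_0 + 4·m_1 + 1·m_2 = 6(Δ_1 - Δ_0) = 108
Clamped end conditions give two more equations: 2h_0·m_0 + h_0·m_1 = 6(Δ_0 - S'(2)) = -90 and h_1·m_1 + 2h_1·m_2 = 6(S'(4) - Δ_1) = -66.
Solving: m_0 = -76, m_1 = 62, m_2 = -64.
On [3, 4], with S_1(t) = a_1 + b_1·(t - 3) + c_1·(t - 3)² + d_1·(t - 3)³: c_1 = m_1/2 = 31, d_1 = (m_2 - m_1)/(6h_1) = -21, b_1 = Δ_1 - h_1(2m_1 + m_2)/6 = -1.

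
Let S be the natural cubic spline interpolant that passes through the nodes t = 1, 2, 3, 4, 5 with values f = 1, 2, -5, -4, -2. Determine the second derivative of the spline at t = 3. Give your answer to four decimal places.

16.7143

Put σ_i = S'' at the i-th knot. Here h = (1, 1, 1, 1) and Δ = (1, -7, 1, 2), so the interior equations h_(i-1)·σ_(i-1) + 2(h_(i-1)+h_i)·σ_i + h_i·σ_(i+1) = 6(Δ_i − Δ_(i-1)) read
  1·σ_0 + 4·σ_1 + 1·σ_2 = 6(Δ_1 - Δ_0) = -48
  1·σ_1 + 4·σ_2 + 1·σ_3 = 6(Δ_2 - Δ_1) = 48
  1·σ_2 + 4·σ_3 + 1·σ_4 = 6(Δ_3 - Δ_2) = 6
Natural end conditions: σ_0 = σ_4 = 0.
Forward elimination and back-substitution give σ_0 = 0, σ_1 = -453/28, σ_2 = 117/7, σ_3 = -75/28, σ_4 = 0.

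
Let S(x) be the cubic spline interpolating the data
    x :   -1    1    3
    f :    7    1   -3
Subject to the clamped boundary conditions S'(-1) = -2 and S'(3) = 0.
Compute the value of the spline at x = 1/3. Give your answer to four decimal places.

3.2222

With M_i denoting the second derivative at x_i, h_i = 2, 2, and Δ_i = (y_(i+1) − y_i)/h_i = -3, -2:
  2·M_0 + 8·M_1 + 2·M_2 = 6(Δ_1 - Δ_0) = 6
Clamped end conditions give two more equations: 2h_0·M_0 + h_0·M_1 = 6(Δ_0 - S'(-1)) = -6 and h_1·M_1 + 2h_1·M_2 = 6(S'(3) - Δ_1) = 12.
Forward elimination and back-substitution give M_0 = -7/4, M_1 = 1/2, M_2 = 11/4.
On [-1, 1], S(x) = 7 - 2·(x + 1) - 7/8·(x + 1)² + 3/16·(x + 1)³.
With (x + 1) = 4/3: S(1/3) = 29/9.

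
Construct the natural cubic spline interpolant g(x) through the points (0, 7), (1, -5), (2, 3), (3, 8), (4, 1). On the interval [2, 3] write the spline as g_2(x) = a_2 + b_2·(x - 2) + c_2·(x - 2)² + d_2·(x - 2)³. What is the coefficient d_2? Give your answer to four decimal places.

-1.2143

Let m_i = g''(x_i). Step sizes h_i = 1, 1, 1, 1; slopes of the chords Δ_i = (y_(i+1) - y_i)/h_i = -12, 8, 5, -7.
  1·m_0 + 4·m_1 + 1·m_2 = 6(Δ_1 - Δ_0) = 120
  1·m_1 + 4·m_2 + 1·m_3 = 6(Δ_2 - Δ_1) = -18
  1·m_2 + 4·m_3 + 1·m_4 = 6(Δ_3 - Δ_2) = -72
Natural end conditions: m_0 = m_4 = 0.
Solving: m_0 = 0, m_1 = 225/7, m_2 = -60/7, m_3 = -111/7, m_4 = 0.
On [2, 3], with g_2(x) = a_2 + b_2·(x - 2) + c_2·(x - 2)² + d_2·(x - 2)³: c_2 = m_2/2 = -30/7, d_2 = (m_3 - m_2)/(6h_2) = -17/14, b_2 = Δ_2 - h_2(2m_2 + m_3)/6 = 21/2.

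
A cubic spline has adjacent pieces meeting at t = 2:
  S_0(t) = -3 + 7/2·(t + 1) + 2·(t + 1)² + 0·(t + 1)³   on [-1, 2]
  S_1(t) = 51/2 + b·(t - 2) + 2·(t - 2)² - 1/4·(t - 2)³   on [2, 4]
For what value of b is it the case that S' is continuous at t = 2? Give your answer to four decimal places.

S_0'(t) = 7/2 + 4·(t + 1) + 0·(t + 1)², so S_0'(2) = 31/2. On the right, S_1'(2) = b, so b = 31/2.

15.5000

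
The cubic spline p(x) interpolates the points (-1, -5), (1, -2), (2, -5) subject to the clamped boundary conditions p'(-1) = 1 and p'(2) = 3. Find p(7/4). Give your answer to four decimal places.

-5.1133

Write σ_i for p''(x_i). With h_i = 2, 1 and divided differences Δ_i = 3/2, -3, the continuity of p' gives the tridiagonal system
  2·σ_0 + 6·σ_1 + 1·σ_2 = 6(Δ_1 - Δ_0) = -27
Clamped end conditions give two more equations: 2h_0·σ_0 + h_0·σ_1 = 6(Δ_0 - p'(-1)) = 3 and h_1·σ_1 + 2h_1·σ_2 = 6(p'(2) - Δ_1) = 36.
Solving: σ_0 = 71/12, σ_1 = -31/3, σ_2 = 139/6.
On [1, 2], p(x) = -2 - 41/12·(x - 1) - 31/6·(x - 1)² + 67/12·(x - 1)³.
With (x - 1) = 3/4: p(7/4) = -1309/256.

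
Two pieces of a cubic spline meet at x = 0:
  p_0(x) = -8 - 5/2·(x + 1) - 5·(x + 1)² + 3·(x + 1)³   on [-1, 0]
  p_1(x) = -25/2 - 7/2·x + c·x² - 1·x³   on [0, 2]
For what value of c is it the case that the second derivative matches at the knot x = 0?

p_0''(x) = -10 + 18·(x + 1), so p_0''(0) = 8. On the right, p_1''(0) = 2c, so c = 4.

4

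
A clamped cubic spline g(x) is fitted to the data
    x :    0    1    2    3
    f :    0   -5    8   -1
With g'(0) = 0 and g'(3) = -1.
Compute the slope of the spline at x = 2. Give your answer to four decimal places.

1.8667

Let M_i = g''(x_i). Step sizes h_i = 1, 1, 1; slopes of the chords Δ_i = (y_(i+1) - y_i)/h_i = -5, 13, -9.
  1·M_0 + 4·M_1 + 1·M_2 = 6(Δ_1 - Δ_0) = 108
  1·M_1 + 4·M_2 + 1·M_3 = 6(Δ_2 - Δ_1) = -132
Clamped end conditions give two more equations: 2h_0·M_0 + h_0·M_1 = 6(Δ_0 - g'(0)) = -30 and h_2·M_2 + 2h_2·M_3 = 6(g'(3) - Δ_2) = 48.
Solving the tridiagonal system: M_0 = -616/15, M_1 = 782/15, M_2 = -892/15, M_3 = 806/15.
On [2, 3], g'(x) = b_2 + 2c_2·(x - 2) + 3d_2·(x - 2)² with b_2 = Δ_2 - h_2(2M_2 + M_3)/6 = 28/15, c_2 = M_2/2 = -446/15, d_2 = (M_3 - M_2)/(6h_2) = 283/15. So g'(2) = 28/15.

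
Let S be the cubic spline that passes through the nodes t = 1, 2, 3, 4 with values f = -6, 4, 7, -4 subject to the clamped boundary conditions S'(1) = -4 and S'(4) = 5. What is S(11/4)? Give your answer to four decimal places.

Let σ_i = S''(x_i). Step sizes h_i = 1, 1, 1; slopes of the chords Δ_i = (y_(i+1) - y_i)/h_i = 10, 3, -11.
  1·σ_0 + 4·σ_1 + 1·σ_2 = 6(Δ_1 - Δ_0) = -42
  1·σ_1 + 4·σ_2 + 1·σ_3 = 6(Δ_2 - Δ_1) = -84
Clamped end conditions give two more equations: 2h_0·σ_0 + h_0·σ_1 = 6(Δ_0 - S'(1)) = 84 and h_2·σ_2 + 2h_2·σ_3 = 6(S'(4) - Δ_2) = 96.
Hence σ_0 = 246/5, σ_1 = -72/5, σ_2 = -168/5, σ_3 = 324/5.
On [2, 3], S(t) = 4 + 67/5·(t - 2) - 36/5·(t - 2)² - 16/5·(t - 2)³.
With (t - 2) = 3/4: S(11/4) = 173/20.

8.6500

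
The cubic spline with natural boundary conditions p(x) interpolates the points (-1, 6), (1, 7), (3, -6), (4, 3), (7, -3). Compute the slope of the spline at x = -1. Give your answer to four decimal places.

3.9826

With σ_i denoting the second derivative at x_i, h_i = 2, 2, 1, 3, and Δ_i = (y_(i+1) − y_i)/h_i = 1/2, -13/2, 9, -2:
  2·σ_0 + 8·σ_1 + 2·σ_2 = 6(Δ_1 - Δ_0) = -42
  2·σ_1 + 6·σ_2 + 1·σ_3 = 6(Δ_2 - Δ_1) = 93
  1·σ_2 + 8·σ_3 + 3·σ_4 = 6(Δ_3 - Δ_2) = -66
Natural end conditions: σ_0 = σ_4 = 0.
Solving the tridiagonal system: σ_0 = 0, σ_1 = -1797/172, σ_2 = 894/43, σ_3 = -933/86, σ_4 = 0.
On [-1, 1], p'(x) = b_0 + 2c_0·(x + 1) + 3d_0·(x + 1)² with b_0 = Δ_0 - h_0(2σ_0 + σ_1)/6 = 685/172, c_0 = σ_0/2 = 0, d_0 = (σ_1 - σ_0)/(6h_0) = -599/688. So p'(-1) = 685/172.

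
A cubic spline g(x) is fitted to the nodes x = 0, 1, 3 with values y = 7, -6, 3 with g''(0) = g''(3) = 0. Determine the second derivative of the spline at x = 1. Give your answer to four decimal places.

Put M_i = g'' at the i-th knot. Here h = (1, 2) and Δ = (-13, 9/2), so the interior equations h_(i-1)·M_(i-1) + 2(h_(i-1)+h_i)·M_i + h_i·M_(i+1) = 6(Δ_i − Δ_(i-1)) read
  1·M_0 + 6·M_1 + 2·M_2 = 6(Δ_1 - Δ_0) = 105
Natural end conditions: M_0 = M_2 = 0.
Hence M_0 = 0, M_1 = 35/2, M_2 = 0.

17.5000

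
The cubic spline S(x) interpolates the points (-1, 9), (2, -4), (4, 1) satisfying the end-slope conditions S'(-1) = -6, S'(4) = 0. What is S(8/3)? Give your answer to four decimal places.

-2.4519

Write σ_i for S''(x_i). With h_i = 3, 2 and divided differences Δ_i = -13/3, 5/2, the continuity of S' gives the tridiagonal system
  3·σ_0 + 10·σ_1 + 2·σ_2 = 6(Δ_1 - Δ_0) = 41
Clamped end conditions give two more equations: 2h_0·σ_0 + h_0·σ_1 = 6(Δ_0 - S'(-1)) = 10 and h_1·σ_1 + 2h_1·σ_2 = 6(S'(4) - Δ_1) = -15.
Solving the tridiagonal system: σ_0 = -37/30, σ_1 = 29/5, σ_2 = -133/20.
On [2, 4], S(x) = -4 + 17/20·(x - 2) + 29/10·(x - 2)² - 83/80·(x - 2)³.
With (x - 2) = 2/3: S(8/3) = -331/135.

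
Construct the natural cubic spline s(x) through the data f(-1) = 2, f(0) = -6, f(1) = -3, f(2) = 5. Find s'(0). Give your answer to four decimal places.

Let M_i = s''(x_i). Step sizes h_i = 1, 1, 1; slopes of the chords Δ_i = (y_(i+1) - y_i)/h_i = -8, 3, 8.
  1·M_0 + 4·M_1 + 1·M_2 = 6(Δ_1 - Δ_0) = 66
  1·M_1 + 4·M_2 + 1·M_3 = 6(Δ_2 - Δ_1) = 30
Natural end conditions: M_0 = M_3 = 0.
Forward elimination and back-substitution give M_0 = 0, M_1 = 78/5, M_2 = 18/5, M_3 = 0.
On [0, 1], s'(x) = b_1 + 2c_1·x + 3d_1·x² with b_1 = Δ_1 - h_1(2M_1 + M_2)/6 = -14/5, c_1 = M_1/2 = 39/5, d_1 = (M_2 - M_1)/(6h_1) = -2. So s'(0) = -14/5.

-2.8000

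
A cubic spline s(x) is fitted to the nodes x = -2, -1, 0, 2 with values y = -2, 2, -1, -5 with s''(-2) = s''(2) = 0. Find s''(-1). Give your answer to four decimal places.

Write M_i for s''(x_i). With h_i = 1, 1, 2 and divided differences Δ_i = 4, -3, -2, the continuity of s' gives the tridiagonal system
  1·M_0 + 4·M_1 + 1·M_2 = 6(Δ_1 - Δ_0) = -42
  1·M_1 + 6·M_2 + 2·M_3 = 6(Δ_2 - Δ_1) = 6
Natural end conditions: M_0 = M_3 = 0.
Solving the tridiagonal system: M_0 = 0, M_1 = -258/23, M_2 = 66/23, M_3 = 0.

-11.2174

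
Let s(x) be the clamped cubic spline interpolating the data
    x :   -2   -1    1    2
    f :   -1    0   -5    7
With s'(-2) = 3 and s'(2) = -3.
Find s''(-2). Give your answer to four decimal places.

0.6000

Let M_i = s''(x_i). Step sizes h_i = 1, 2, 1; slopes of the chords Δ_i = (y_(i+1) - y_i)/h_i = 1, -5/2, 12.
  1·M_0 + 6·M_1 + 2·M_2 = 6(Δ_1 - Δ_0) = -21
  2·M_1 + 6·M_2 + 1·M_3 = 6(Δ_2 - Δ_1) = 87
Clamped end conditions give two more equations: 2h_0·M_0 + h_0·M_1 = 6(Δ_0 - s'(-2)) = -12 and h_2·M_2 + 2h_2·M_3 = 6(s'(2) - Δ_2) = -90.
Forward elimination and back-substitution give M_0 = 3/5, M_1 = -66/5, M_2 = 144/5, M_3 = -297/5.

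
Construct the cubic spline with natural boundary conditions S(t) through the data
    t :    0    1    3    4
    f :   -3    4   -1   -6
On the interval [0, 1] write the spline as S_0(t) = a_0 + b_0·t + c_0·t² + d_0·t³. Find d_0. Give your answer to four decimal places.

-1.6250

Write M_i for S''(x_i). With h_i = 1, 2, 1 and divided differences Δ_i = 7, -5/2, -5, the continuity of S' gives the tridiagonal system
  1·M_0 + 6·M_1 + 2·M_2 = 6(Δ_1 - Δ_0) = -57
  2·M_1 + 6·M_2 + 1·M_3 = 6(Δ_2 - Δ_1) = -15
Natural end conditions: M_0 = M_3 = 0.
Solving: M_0 = 0, M_1 = -39/4, M_2 = 3/4, M_3 = 0.
On [0, 1], with S_0(t) = a_0 + b_0·t + c_0·t² + d_0·t³: c_0 = M_0/2 = 0, d_0 = (M_1 - M_0)/(6h_0) = -13/8, b_0 = Δ_0 - h_0(2M_0 + M_1)/6 = 69/8.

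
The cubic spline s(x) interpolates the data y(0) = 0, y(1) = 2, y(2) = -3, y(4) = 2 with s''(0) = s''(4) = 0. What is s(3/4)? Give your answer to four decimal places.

2.2062

Let σ_i = s''(x_i). Step sizes h_i = 1, 1, 2; slopes of the chords Δ_i = (y_(i+1) - y_i)/h_i = 2, -5, 5/2.
  1·σ_0 + 4·σ_1 + 1·σ_2 = 6(Δ_1 - Δ_0) = -42
  1·σ_1 + 6·σ_2 + 2·σ_3 = 6(Δ_2 - Δ_1) = 45
Natural end conditions: σ_0 = σ_3 = 0.
Solving the tridiagonal system: σ_0 = 0, σ_1 = -297/23, σ_2 = 222/23, σ_3 = 0.
On [0, 1], s(x) = 0 + 191/46·x + 0·x² - 99/46·x³.
With x = 3/4: s(3/4) = 6495/2944.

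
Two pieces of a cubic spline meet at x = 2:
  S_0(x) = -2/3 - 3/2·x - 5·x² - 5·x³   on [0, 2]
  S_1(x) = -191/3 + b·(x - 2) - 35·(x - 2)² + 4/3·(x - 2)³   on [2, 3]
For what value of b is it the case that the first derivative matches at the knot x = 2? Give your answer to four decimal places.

S_0'(x) = -3/2 - 10·x - 15·x², so S_0'(2) = -163/2. On the right, S_1'(2) = b, so b = -163/2.

-81.5000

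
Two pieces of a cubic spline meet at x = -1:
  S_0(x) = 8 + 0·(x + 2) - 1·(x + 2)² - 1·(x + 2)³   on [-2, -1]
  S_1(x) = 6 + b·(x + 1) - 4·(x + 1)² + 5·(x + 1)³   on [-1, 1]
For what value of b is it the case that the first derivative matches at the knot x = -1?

S_0'(x) = 0 - 2·(x + 2) - 3·(x + 2)², so S_0'(-1) = -5. On the right, S_1'(-1) = b, so b = -5.

-5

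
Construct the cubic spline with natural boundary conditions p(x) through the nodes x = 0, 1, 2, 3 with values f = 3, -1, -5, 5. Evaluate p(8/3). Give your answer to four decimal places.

Write m_i for p''(x_i). With h_i = 1, 1, 1 and divided differences Δ_i = -4, -4, 10, the continuity of p' gives the tridiagonal system
  1·m_0 + 4·m_1 + 1·m_2 = 6(Δ_1 - Δ_0) = 0
  1·m_1 + 4·m_2 + 1·m_3 = 6(Δ_2 - Δ_1) = 84
Natural end conditions: m_0 = m_3 = 0.
Solving the tridiagonal system: m_0 = 0, m_1 = -28/5, m_2 = 112/5, m_3 = 0.
On [2, 3], p(x) = -5 + 38/15·(x - 2) + 56/5·(x - 2)² - 56/15·(x - 2)³.
With (x - 2) = 2/3: p(8/3) = 227/405.

0.5605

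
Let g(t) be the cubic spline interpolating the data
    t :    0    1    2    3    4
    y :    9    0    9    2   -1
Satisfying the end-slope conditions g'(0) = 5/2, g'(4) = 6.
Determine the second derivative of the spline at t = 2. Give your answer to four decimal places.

-39.6250

Put m_i = g'' at the i-th knot. Here h = (1, 1, 1, 1) and Δ = (-9, 9, -7, -3), so the interior equations h_(i-1)·m_(i-1) + 2(h_(i-1)+h_i)·m_i + h_i·m_(i+1) = 6(Δ_i − Δ_(i-1)) read
  1·m_0 + 4·m_1 + 1·m_2 = 6(Δ_1 - Δ_0) = 108
  1·m_1 + 4·m_2 + 1·m_3 = 6(Δ_2 - Δ_1) = -96
  1·m_2 + 4·m_3 + 1·m_4 = 6(Δ_3 - Δ_2) = 24
Clamped end conditions give two more equations: 2h_0·m_0 + h_0·m_1 = 6(Δ_0 - g'(0)) = -69 and h_3·m_3 + 2h_3·m_4 = 6(g'(4) - Δ_3) = 54.
Forward elimination and back-substitution give m_0 = -3389/56, m_1 = 1457/28, m_2 = -317/8, m_3 = 293/28, m_4 = 1219/56.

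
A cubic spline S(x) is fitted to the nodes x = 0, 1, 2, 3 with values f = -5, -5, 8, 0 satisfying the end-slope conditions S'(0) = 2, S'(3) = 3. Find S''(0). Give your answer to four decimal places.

With m_i denoting the second derivative at x_i, h_i = 1, 1, 1, and Δ_i = (y_(i+1) − y_i)/h_i = 0, 13, -8:
  1·m_0 + 4·m_1 + 1·m_2 = 6(Δ_1 - Δ_0) = 78
  1·m_1 + 4·m_2 + 1·m_3 = 6(Δ_2 - Δ_1) = -126
Clamped end conditions give two more equations: 2h_0·m_0 + h_0·m_1 = 6(Δ_0 - S'(0)) = -12 and h_2·m_2 + 2h_2·m_3 = 6(S'(3) - Δ_2) = 66.
Forward elimination and back-substitution give m_0 = -392/15, m_1 = 604/15, m_2 = -854/15, m_3 = 922/15.

-26.1333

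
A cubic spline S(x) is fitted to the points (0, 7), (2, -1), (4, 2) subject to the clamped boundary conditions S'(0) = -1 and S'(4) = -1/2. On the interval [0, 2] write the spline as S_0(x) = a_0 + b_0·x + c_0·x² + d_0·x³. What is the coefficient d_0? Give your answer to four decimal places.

Write M_i for S''(x_i). With h_i = 2, 2 and divided differences Δ_i = -4, 3/2, the continuity of S' gives the tridiagonal system
  2·M_0 + 8·M_1 + 2·M_2 = 6(Δ_1 - Δ_0) = 33
Clamped end conditions give two more equations: 2h_0·M_0 + h_0·M_1 = 6(Δ_0 - S'(0)) = -18 and h_1·M_1 + 2h_1·M_2 = 6(S'(4) - Δ_1) = -12.
Solving: M_0 = -17/2, M_1 = 8, M_2 = -7.
On [0, 2], with S_0(x) = a_0 + b_0·x + c_0·x² + d_0·x³: c_0 = M_0/2 = -17/4, d_0 = (M_1 - M_0)/(6h_0) = 11/8, b_0 = Δ_0 - h_0(2M_0 + M_1)/6 = -1.

1.3750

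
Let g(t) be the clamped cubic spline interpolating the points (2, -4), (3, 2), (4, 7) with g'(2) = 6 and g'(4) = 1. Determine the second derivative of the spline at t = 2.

With σ_i denoting the second derivative at x_i, h_i = 1, 1, and Δ_i = (y_(i+1) − y_i)/h_i = 6, 5:
  1·σ_0 + 4·σ_1 + 1·σ_2 = 6(Δ_1 - Δ_0) = -6
Clamped end conditions give two more equations: 2h_0·σ_0 + h_0·σ_1 = 6(Δ_0 - g'(2)) = 0 and h_1·σ_1 + 2h_1·σ_2 = 6(g'(4) - Δ_1) = -24.
Hence σ_0 = -1, σ_1 = 2, σ_2 = -13.

-1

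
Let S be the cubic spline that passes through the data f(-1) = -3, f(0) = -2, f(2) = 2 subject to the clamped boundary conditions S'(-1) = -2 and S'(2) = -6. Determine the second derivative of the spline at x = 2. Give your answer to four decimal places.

With M_i denoting the second derivative at x_i, h_i = 1, 2, and Δ_i = (y_(i+1) − y_i)/h_i = 1, 2:
  1·M_0 + 6·M_1 + 2·M_2 = 6(Δ_1 - Δ_0) = 6
Clamped end conditions give two more equations: 2h_0·M_0 + h_0·M_1 = 6(Δ_0 - S'(-1)) = 18 and h_1·M_1 + 2h_1·M_2 = 6(S'(2) - Δ_1) = -48.
Hence M_0 = 20/3, M_1 = 14/3, M_2 = -43/3.

-14.3333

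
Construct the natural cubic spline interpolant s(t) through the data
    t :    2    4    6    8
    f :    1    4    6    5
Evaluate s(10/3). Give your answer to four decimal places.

Put M_i = s'' at the i-th knot. Here h = (2, 2, 2) and Δ = (3/2, 1, -1/2), so the interior equations h_(i-1)·M_(i-1) + 2(h_(i-1)+h_i)·M_i + h_i·M_(i+1) = 6(Δ_i − Δ_(i-1)) read
  2·M_0 + 8·M_1 + 2·M_2 = 6(Δ_1 - Δ_0) = -3
  2·M_1 + 8·M_2 + 2·M_3 = 6(Δ_2 - Δ_1) = -9
Natural end conditions: M_0 = M_3 = 0.
Solving the tridiagonal system: M_0 = 0, M_1 = -1/10, M_2 = -11/10, M_3 = 0.
On [2, 4], s(t) = 1 + 23/15·(t - 2) + 0·(t - 2)² - 1/120·(t - 2)³.
With (t - 2) = 4/3: s(10/3) = 245/81.

3.0247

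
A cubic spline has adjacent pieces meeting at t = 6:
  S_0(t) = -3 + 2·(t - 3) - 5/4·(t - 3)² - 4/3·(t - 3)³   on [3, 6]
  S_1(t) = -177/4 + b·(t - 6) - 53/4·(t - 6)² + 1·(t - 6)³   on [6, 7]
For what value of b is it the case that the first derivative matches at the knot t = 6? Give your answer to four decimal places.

-41.5000

S_0'(t) = 2 - 5/2·(t - 3) - 4·(t - 3)², so S_0'(6) = -83/2. On the right, S_1'(6) = b, so b = -83/2.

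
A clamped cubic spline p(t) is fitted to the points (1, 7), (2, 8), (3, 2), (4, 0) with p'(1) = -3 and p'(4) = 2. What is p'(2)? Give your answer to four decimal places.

Put σ_i = p'' at the i-th knot. Here h = (1, 1, 1) and Δ = (1, -6, -2), so the interior equations h_(i-1)·σ_(i-1) + 2(h_(i-1)+h_i)·σ_i + h_i·σ_(i+1) = 6(Δ_i − Δ_(i-1)) read
  1·σ_0 + 4·σ_1 + 1·σ_2 = 6(Δ_1 - Δ_0) = -42
  1·σ_1 + 4·σ_2 + 1·σ_3 = 6(Δ_2 - Δ_1) = 24
Clamped end conditions give two more equations: 2h_0·σ_0 + h_0·σ_1 = 6(Δ_0 - p'(1)) = 24 and h_2·σ_2 + 2h_2·σ_3 = 6(p'(4) - Δ_2) = 24.
Forward elimination and back-substitution give σ_0 = 314/15, σ_1 = -268/15, σ_2 = 128/15, σ_3 = 116/15.
On [2, 3], p'(t) = b_1 + 2c_1·(t - 2) + 3d_1·(t - 2)² with b_1 = Δ_1 - h_1(2σ_1 + σ_2)/6 = -22/15, c_1 = σ_1/2 = -134/15, d_1 = (σ_2 - σ_1)/(6h_1) = 22/5. So p'(2) = -22/15.

-1.4667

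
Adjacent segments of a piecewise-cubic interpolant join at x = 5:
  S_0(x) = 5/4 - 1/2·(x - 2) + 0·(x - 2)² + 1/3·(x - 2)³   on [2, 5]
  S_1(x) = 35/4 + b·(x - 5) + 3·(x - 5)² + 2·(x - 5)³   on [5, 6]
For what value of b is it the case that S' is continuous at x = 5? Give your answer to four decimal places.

S_0'(x) = -1/2 + 0·(x - 2) + 1·(x - 2)², so S_0'(5) = 17/2. On the right, S_1'(5) = b, so b = 17/2.

8.5000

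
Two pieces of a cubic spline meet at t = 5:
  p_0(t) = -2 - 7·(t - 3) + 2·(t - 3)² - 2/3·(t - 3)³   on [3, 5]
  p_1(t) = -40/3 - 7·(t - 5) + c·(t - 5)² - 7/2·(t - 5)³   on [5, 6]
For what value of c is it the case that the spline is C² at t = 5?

-2

p_0''(t) = 4 - 4·(t - 3), so p_0''(5) = -4. On the right, p_1''(5) = 2c, so c = -2.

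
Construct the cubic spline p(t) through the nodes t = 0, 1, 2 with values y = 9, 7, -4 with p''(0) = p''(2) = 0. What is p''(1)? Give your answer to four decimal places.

-13.5000

Write M_i for p''(x_i). With h_i = 1, 1 and divided differences Δ_i = -2, -11, the continuity of p' gives the tridiagonal system
  1·M_0 + 4·M_1 + 1·M_2 = 6(Δ_1 - Δ_0) = -54
Natural end conditions: M_0 = M_2 = 0.
Forward elimination and back-substitution give M_0 = 0, M_1 = -27/2, M_2 = 0.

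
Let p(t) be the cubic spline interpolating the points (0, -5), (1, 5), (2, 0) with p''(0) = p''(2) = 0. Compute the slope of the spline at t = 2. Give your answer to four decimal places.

-8.7500

With M_i denoting the second derivative at x_i, h_i = 1, 1, and Δ_i = (y_(i+1) − y_i)/h_i = 10, -5:
  1·M_0 + 4·M_1 + 1·M_2 = 6(Δ_1 - Δ_0) = -90
Natural end conditions: M_0 = M_2 = 0.
Hence M_0 = 0, M_1 = -45/2, M_2 = 0.
On [1, 2], p'(t) = b_1 + 2c_1·(t - 1) + 3d_1·(t - 1)² with b_1 = Δ_1 - h_1(2M_1 + M_2)/6 = 5/2, c_1 = M_1/2 = -45/4, d_1 = (M_2 - M_1)/(6h_1) = 15/4. So p'(2) = -35/4.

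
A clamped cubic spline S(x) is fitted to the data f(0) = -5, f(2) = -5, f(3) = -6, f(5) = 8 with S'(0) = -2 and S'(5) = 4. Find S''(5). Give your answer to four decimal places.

-10.6875

Write m_i for S''(x_i). With h_i = 2, 1, 2 and divided differences Δ_i = 0, -1, 7, the continuity of S' gives the tridiagonal system
  2·m_0 + 6·m_1 + 1·m_2 = 6(Δ_1 - Δ_0) = -6
  1·m_1 + 6·m_2 + 2·m_3 = 6(Δ_2 - Δ_1) = 48
Clamped end conditions give two more equations: 2h_0·m_0 + h_0·m_1 = 6(Δ_0 - S'(0)) = 12 and h_2·m_2 + 2h_2·m_3 = 6(S'(5) - Δ_2) = -18.
Forward elimination and back-substitution give m_0 = 87/16, m_1 = -39/8, m_2 = 99/8, m_3 = -171/16.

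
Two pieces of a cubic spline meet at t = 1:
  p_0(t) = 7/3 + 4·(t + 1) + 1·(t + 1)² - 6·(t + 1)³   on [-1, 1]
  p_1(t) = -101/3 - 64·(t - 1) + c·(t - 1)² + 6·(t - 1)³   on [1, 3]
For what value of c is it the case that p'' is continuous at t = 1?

-35

p_0''(t) = 2 - 36·(t + 1), so p_0''(1) = -70. On the right, p_1''(1) = 2c, so c = -35.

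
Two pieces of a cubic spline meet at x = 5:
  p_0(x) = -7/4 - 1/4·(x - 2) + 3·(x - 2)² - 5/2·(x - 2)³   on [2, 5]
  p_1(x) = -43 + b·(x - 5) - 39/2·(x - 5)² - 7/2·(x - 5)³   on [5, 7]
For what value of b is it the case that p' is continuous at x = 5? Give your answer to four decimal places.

p_0'(x) = -1/4 + 6·(x - 2) - 15/2·(x - 2)², so p_0'(5) = -199/4. On the right, p_1'(5) = b, so b = -199/4.

-49.7500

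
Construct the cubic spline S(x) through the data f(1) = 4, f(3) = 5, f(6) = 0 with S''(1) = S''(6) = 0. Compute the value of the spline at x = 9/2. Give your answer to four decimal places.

3.2313

Write m_i for S''(x_i). With h_i = 2, 3 and divided differences Δ_i = 1/2, -5/3, the continuity of S' gives the tridiagonal system
  2·m_0 + 10·m_1 + 3·m_2 = 6(Δ_1 - Δ_0) = -13
Natural end conditions: m_0 = m_2 = 0.
Solving: m_0 = 0, m_1 = -13/10, m_2 = 0.
On [3, 6], S(x) = 5 - 11/30·(x - 3) - 13/20·(x - 3)² + 13/180·(x - 3)³.
With (x - 3) = 3/2: S(9/2) = 517/160.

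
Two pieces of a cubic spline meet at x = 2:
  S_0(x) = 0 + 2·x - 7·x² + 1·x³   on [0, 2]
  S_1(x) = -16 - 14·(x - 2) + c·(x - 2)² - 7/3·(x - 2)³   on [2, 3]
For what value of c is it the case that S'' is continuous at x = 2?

S_0''(x) = -14 + 6·x, so S_0''(2) = -2. On the right, S_1''(2) = 2c, so c = -1.

-1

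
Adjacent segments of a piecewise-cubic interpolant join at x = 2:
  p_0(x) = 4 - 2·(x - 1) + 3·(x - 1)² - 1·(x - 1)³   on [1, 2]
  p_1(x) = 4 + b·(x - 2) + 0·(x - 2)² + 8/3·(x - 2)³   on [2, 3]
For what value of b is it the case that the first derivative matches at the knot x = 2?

1

p_0'(x) = -2 + 6·(x - 1) - 3·(x - 1)², so p_0'(2) = 1. On the right, p_1'(2) = b, so b = 1.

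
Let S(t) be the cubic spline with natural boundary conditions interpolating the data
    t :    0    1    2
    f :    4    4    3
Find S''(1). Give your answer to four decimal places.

Write m_i for S''(x_i). With h_i = 1, 1 and divided differences Δ_i = 0, -1, the continuity of S' gives the tridiagonal system
  1·m_0 + 4·m_1 + 1·m_2 = 6(Δ_1 - Δ_0) = -6
Natural end conditions: m_0 = m_2 = 0.
Forward elimination and back-substitution give m_0 = 0, m_1 = -3/2, m_2 = 0.

-1.5000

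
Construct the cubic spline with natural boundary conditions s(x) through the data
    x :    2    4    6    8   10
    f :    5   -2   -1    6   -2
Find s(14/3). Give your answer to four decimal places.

Let M_i = s''(x_i). Step sizes h_i = 2, 2, 2, 2; slopes of the chords Δ_i = (y_(i+1) - y_i)/h_i = -7/2, 1/2, 7/2, -4.
  2·M_0 + 8·M_1 + 2·M_2 = 6(Δ_1 - Δ_0) = 24
  2·M_1 + 8·M_2 + 2·M_3 = 6(Δ_2 - Δ_1) = 18
  2·M_2 + 8·M_3 + 2·M_4 = 6(Δ_3 - Δ_2) = -45
Natural end conditions: M_0 = M_4 = 0.
Forward elimination and back-substitution give M_0 = 0, M_1 = 243/112, M_2 = 93/28, M_3 = -723/112, M_4 = 0.
On [4, 6], s(x) = -2 - 115/56·(x - 4) + 243/224·(x - 4)² + 43/448·(x - 4)³.
With (x - 4) = 2/3: s(14/3) = -2161/756.

-2.8585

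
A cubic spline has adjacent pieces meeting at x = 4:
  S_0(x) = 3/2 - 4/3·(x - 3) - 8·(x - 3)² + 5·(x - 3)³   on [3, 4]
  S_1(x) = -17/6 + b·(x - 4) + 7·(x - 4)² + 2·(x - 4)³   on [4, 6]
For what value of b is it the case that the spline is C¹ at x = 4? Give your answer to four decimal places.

S_0'(x) = -4/3 - 16·(x - 3) + 15·(x - 3)², so S_0'(4) = -7/3. On the right, S_1'(4) = b, so b = -7/3.

-2.3333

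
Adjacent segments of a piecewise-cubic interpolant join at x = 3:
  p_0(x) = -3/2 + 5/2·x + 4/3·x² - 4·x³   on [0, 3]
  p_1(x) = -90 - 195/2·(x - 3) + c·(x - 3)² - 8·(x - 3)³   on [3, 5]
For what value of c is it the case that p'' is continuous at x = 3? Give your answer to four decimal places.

-34.6667

p_0''(x) = 8/3 - 24·x, so p_0''(3) = -208/3. On the right, p_1''(3) = 2c, so c = -104/3.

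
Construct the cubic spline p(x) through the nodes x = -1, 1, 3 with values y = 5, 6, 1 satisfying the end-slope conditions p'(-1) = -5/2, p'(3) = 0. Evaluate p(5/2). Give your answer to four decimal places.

Write m_i for p''(x_i). With h_i = 2, 2 and divided differences Δ_i = 1/2, -5/2, the continuity of p' gives the tridiagonal system
  2·m_0 + 8·m_1 + 2·m_2 = 6(Δ_1 - Δ_0) = -18
Clamped end conditions give two more equations: 2h_0·m_0 + h_0·m_1 = 6(Δ_0 - p'(-1)) = 18 and h_1·m_1 + 2h_1·m_2 = 6(p'(3) - Δ_1) = 15.
Solving: m_0 = 59/8, m_1 = -23/4, m_2 = 53/8.
On [1, 3], p(x) = 6 - 7/8·(x - 1) - 23/8·(x - 1)² + 33/32·(x - 1)³.
With (x - 1) = 3/2: p(5/2) = 435/256.

1.6992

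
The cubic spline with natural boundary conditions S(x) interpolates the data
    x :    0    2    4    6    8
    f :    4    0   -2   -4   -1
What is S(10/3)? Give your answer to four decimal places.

Let σ_i = S''(x_i). Step sizes h_i = 2, 2, 2, 2; slopes of the chords Δ_i = (y_(i+1) - y_i)/h_i = -2, -1, -1, 3/2.
  2·σ_0 + 8·σ_1 + 2·σ_2 = 6(Δ_1 - Δ_0) = 6
  2·σ_1 + 8·σ_2 + 2·σ_3 = 6(Δ_2 - Δ_1) = 0
  2·σ_2 + 8·σ_3 + 2·σ_4 = 6(Δ_3 - Δ_2) = 15
Natural end conditions: σ_0 = σ_4 = 0.
Solving: σ_0 = 0, σ_1 = 15/16, σ_2 = -3/4, σ_3 = 33/16, σ_4 = 0.
On [2, 4], S(x) = 0 - 11/8·(x - 2) + 15/32·(x - 2)² - 9/64·(x - 2)³.
With (x - 2) = 4/3: S(10/3) = -4/3.

-1.3333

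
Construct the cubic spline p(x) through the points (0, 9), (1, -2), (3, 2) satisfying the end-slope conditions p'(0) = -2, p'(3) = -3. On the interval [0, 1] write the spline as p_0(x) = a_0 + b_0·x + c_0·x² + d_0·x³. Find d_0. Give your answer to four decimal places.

11.1667

With M_i denoting the second derivative at x_i, h_i = 1, 2, and Δ_i = (y_(i+1) − y_i)/h_i = -11, 2:
  1·M_0 + 6·M_1 + 2·M_2 = 6(Δ_1 - Δ_0) = 78
Clamped end conditions give two more equations: 2h_0·M_0 + h_0·M_1 = 6(Δ_0 - p'(0)) = -54 and h_1·M_1 + 2h_1·M_2 = 6(p'(3) - Δ_1) = -30.
Solving the tridiagonal system: M_0 = -121/3, M_1 = 80/3, M_2 = -125/6.
On [0, 1], with p_0(x) = a_0 + b_0·x + c_0·x² + d_0·x³: c_0 = M_0/2 = -121/6, d_0 = (M_1 - M_0)/(6h_0) = 67/6, b_0 = Δ_0 - h_0(2M_0 + M_1)/6 = -2.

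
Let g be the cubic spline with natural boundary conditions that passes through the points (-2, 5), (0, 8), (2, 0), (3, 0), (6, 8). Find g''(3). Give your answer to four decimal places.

Put M_i = g'' at the i-th knot. Here h = (2, 2, 1, 3) and Δ = (3/2, -4, 0, 8/3), so the interior equations h_(i-1)·M_(i-1) + 2(h_(i-1)+h_i)·M_i + h_i·M_(i+1) = 6(Δ_i − Δ_(i-1)) read
  2·M_0 + 8·M_1 + 2·M_2 = 6(Δ_1 - Δ_0) = -33
  2·M_1 + 6·M_2 + 1·M_3 = 6(Δ_2 - Δ_1) = 24
  1·M_2 + 8·M_3 + 3·M_4 = 6(Δ_3 - Δ_2) = 16
Natural end conditions: M_0 = M_4 = 0.
Solving: M_0 = 0, M_1 = -1903/344, M_2 = 242/43, M_3 = 223/172, M_4 = 0.

1.2965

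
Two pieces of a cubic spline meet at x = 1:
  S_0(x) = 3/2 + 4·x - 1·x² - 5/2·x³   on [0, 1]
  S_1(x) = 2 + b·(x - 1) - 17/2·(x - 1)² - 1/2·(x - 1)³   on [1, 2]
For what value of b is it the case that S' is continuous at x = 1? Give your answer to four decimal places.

-5.5000

S_0'(x) = 4 - 2·x - 15/2·x², so S_0'(1) = -11/2. On the right, S_1'(1) = b, so b = -11/2.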